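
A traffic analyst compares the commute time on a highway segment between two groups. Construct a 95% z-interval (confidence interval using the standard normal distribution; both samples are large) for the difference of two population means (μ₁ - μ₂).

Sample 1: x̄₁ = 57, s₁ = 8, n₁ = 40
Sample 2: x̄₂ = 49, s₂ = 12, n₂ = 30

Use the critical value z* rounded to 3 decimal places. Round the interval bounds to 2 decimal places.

Both samples are large (n₁ = 40 ≥ 30, n₂ = 30 ≥ 30), so a z-interval for the difference of means applies.

Point estimate: x̄₁ - x̄₂ = 57 - 49 = 8

Standard error: SE = √(s₁²/n₁ + s₂²/n₂)
= √(8²/40 + 12²/30)
= √(1.600000 + 4.800000)
= 2.529822

For 95% confidence, z* = 1.96 (from standard normal table)
Margin of error: E = z* × SE = 1.96 × 2.529822 = 4.9585

Z-interval: (x̄₁ - x̄₂) ± E = 8 ± 4.9585 = (3.0415, 12.9585)

Rounded to 2 decimal places:

(3.04, 12.96)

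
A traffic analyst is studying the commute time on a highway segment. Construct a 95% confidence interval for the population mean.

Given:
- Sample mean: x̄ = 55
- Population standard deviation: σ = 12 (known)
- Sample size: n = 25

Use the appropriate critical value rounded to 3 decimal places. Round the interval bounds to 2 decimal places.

The population standard deviation σ is known, so use a z-interval (standard normal critical value).

For 95% confidence, z* = 1.96 (from standard normal table)

Standard error: SE = σ/√n = 12/√25 = 2.400000

Margin of error: E = z* × SE = 1.96 × 2.400000 = 4.7040

Z-interval: x̄ ± E = 55 ± 4.7040 = (50.2960, 59.7040)

Rounded to 2 decimal places:

(50.30, 59.70)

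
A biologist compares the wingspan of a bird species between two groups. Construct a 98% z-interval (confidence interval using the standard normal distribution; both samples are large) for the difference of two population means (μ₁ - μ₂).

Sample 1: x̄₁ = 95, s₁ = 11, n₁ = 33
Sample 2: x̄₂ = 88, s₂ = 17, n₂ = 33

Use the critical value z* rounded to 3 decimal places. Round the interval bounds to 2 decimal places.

Both samples are large (n₁ = 33 ≥ 30, n₂ = 33 ≥ 30), so a z-interval for the difference of means applies.

Point estimate: x̄₁ - x̄₂ = 95 - 88 = 7

Standard error: SE = √(s₁²/n₁ + s₂²/n₂)
= √(11²/33 + 17²/33)
= √(3.666667 + 8.757576)
= 3.524804

For 98% confidence, z* = 2.326 (from standard normal table)
Margin of error: E = z* × SE = 2.326 × 3.524804 = 8.1987

Z-interval: (x̄₁ - x̄₂) ± E = 7 ± 8.1987 = (-1.1987, 15.1987)

Rounded to 2 decimal places:

(-1.20, 15.20)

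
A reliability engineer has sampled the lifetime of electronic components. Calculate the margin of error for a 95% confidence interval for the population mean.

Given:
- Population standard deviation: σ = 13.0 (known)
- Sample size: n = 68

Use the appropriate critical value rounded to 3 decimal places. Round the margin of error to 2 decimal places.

The population standard deviation σ is known, so use the z-interval margin of error formula.

For 95% confidence, z* = 1.96 (from standard normal table)

Margin of error formula for z-interval: E = z* × σ/√n

E = 1.96 × 13.0/√68
  = 1.96 × 1.576482
  = 3.0899

Rounded to 2 decimal places:

3.09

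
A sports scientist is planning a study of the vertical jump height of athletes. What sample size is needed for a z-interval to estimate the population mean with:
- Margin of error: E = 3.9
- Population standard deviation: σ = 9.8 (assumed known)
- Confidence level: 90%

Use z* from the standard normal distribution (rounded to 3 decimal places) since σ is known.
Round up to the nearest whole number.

Using z* since population σ is known (z-interval formula).

For 90% confidence, z* = 1.645 (from standard normal table)

Sample size formula for z-interval: n = (z*σ/E)²

n = (1.645 × 9.8 / 3.9)²
  = (4.133590)²
  = 17.0866

Round up to the nearest whole number: n = 18

18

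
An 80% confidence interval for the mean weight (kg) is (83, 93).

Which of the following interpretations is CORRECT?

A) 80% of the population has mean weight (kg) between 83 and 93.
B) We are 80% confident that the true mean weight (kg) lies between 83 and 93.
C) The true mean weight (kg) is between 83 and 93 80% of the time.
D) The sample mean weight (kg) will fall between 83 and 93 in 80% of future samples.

A confidence interval represents our confidence in the procedure, not a probability statement about the parameter.

Key concept: If we repeated this sampling process many times and computed an 80% CI each time, about 80% of those intervals would contain the true population parameter.

For this specific interval (83, 93):
- Midpoint (point estimate): 88
- Margin of error: 5

The correct interpretation is the one stating confidence that the true parameter lies in the interval — option B.

B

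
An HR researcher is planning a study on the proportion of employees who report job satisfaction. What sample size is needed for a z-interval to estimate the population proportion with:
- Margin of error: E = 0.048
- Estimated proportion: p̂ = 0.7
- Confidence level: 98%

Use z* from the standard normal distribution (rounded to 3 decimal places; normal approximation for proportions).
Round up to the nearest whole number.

Using z* for proportion z-interval (normal approximation).

For 98% confidence, z* = 2.326 (from standard normal table)

Sample size formula for proportion z-interval: n = z*²p̂(1-p̂)/E²

n = 2.326² × 0.7 × 0.3 / 0.048²
  = 5.410276 × 0.21 / 0.002304
  = 493.1241

Round up to the nearest whole number: n = 494

494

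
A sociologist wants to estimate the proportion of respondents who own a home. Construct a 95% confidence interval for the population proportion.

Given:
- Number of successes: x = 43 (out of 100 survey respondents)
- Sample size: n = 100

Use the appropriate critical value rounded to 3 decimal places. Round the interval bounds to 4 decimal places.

Sample proportion: p̂ = 43/100 = 0.430000

Check conditions for normal approximation:
  np̂ = 43 ≥ 10 ✓
  n(1-p̂) = 57 ≥ 10 ✓

The sample is large enough, so use a z-interval (normal approximation) for the proportion.

For 95% confidence, z* = 1.96 (from standard normal table)

Standard error: SE = √(p̂(1-p̂)/n) = √(0.430000×0.570000/100) = 0.04950758

Margin of error: E = z* × SE = 1.96 × 0.04950758 = 0.097035

Z-interval: p̂ ± E = 0.430000 ± 0.097035 = (0.332965, 0.527035)

Rounded to 4 decimal places:

(0.3330, 0.5270)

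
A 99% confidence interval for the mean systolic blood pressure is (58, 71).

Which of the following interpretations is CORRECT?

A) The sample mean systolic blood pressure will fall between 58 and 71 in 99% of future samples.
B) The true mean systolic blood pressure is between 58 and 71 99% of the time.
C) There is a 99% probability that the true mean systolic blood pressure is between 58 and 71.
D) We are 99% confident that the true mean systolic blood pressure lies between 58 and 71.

A confidence interval represents our confidence in the procedure, not a probability statement about the parameter.

Key concept: If we repeated this sampling process many times and computed a 99% CI each time, about 99% of those intervals would contain the true population parameter.

For this specific interval (58, 71):
- Midpoint (point estimate): 64.5
- Margin of error: 6.5

The correct interpretation is the one stating confidence that the true parameter lies in the interval — option D.

D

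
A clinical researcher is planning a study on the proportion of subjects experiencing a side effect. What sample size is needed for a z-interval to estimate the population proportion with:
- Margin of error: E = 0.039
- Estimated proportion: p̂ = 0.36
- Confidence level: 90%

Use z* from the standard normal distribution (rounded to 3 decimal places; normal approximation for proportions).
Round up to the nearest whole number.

Using z* for proportion z-interval (normal approximation).

For 90% confidence, z* = 1.645 (from standard normal table)

Sample size formula for proportion z-interval: n = z*²p̂(1-p̂)/E²

n = 1.645² × 0.36 × 0.64 / 0.039²
  = 2.706025 × 0.2304 / 0.001521
  = 409.9067

Round up to the nearest whole number: n = 410

410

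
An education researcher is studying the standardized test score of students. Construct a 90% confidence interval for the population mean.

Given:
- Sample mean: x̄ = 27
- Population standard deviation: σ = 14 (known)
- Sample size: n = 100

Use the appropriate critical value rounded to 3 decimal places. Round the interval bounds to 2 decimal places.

The population standard deviation σ is known, so use a z-interval (standard normal critical value).

For 90% confidence, z* = 1.645 (from standard normal table)

Standard error: SE = σ/√n = 14/√100 = 1.400000

Margin of error: E = z* × SE = 1.645 × 1.400000 = 2.3030

Z-interval: x̄ ± E = 27 ± 2.3030 = (24.6970, 29.3030)

Rounded to 2 decimal places:

(24.70, 29.30)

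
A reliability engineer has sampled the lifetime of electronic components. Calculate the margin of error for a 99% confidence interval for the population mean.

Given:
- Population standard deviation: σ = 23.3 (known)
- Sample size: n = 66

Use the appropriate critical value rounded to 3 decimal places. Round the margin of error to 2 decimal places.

The population standard deviation σ is known, so use the z-interval margin of error formula.

For 99% confidence, z* = 2.576 (from standard normal table)

Margin of error formula for z-interval: E = z* × σ/√n

E = 2.576 × 23.3/√66
  = 2.576 × 2.868032
  = 7.3880

Rounded to 2 decimal places:

7.39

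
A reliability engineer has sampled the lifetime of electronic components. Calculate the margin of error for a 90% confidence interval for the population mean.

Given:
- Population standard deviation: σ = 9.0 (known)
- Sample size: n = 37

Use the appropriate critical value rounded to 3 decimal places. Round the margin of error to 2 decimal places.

The population standard deviation σ is known, so use the z-interval margin of error formula.

For 90% confidence, z* = 1.645 (from standard normal table)

Margin of error formula for z-interval: E = z* × σ/√n

E = 1.645 × 9.0/√37
  = 1.645 × 1.479591
  = 2.4339

Rounded to 2 decimal places:

2.43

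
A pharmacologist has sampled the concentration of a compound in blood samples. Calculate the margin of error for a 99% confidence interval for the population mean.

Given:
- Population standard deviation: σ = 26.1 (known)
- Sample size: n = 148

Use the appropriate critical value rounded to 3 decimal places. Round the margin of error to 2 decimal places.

The population standard deviation σ is known, so use the z-interval margin of error formula.

For 99% confidence, z* = 2.576 (from standard normal table)

Margin of error formula for z-interval: E = z* × σ/√n

E = 2.576 × 26.1/√148
  = 2.576 × 2.145407
  = 5.5266

Rounded to 2 decimal places:

5.53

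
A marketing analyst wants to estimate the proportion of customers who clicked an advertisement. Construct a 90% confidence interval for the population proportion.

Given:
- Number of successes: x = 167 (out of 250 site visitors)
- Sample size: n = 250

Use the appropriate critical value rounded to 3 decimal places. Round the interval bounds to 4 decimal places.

Sample proportion: p̂ = 167/250 = 0.668000

Check conditions for normal approximation:
  np̂ = 167 ≥ 10 ✓
  n(1-p̂) = 83 ≥ 10 ✓

The sample is large enough, so use a z-interval (normal approximation) for the proportion.

For 90% confidence, z* = 1.645 (from standard normal table)

Standard error: SE = √(p̂(1-p̂)/n) = √(0.668000×0.332000/250) = 0.02978429

Margin of error: E = z* × SE = 1.645 × 0.02978429 = 0.048995

Z-interval: p̂ ± E = 0.668000 ± 0.048995 = (0.619005, 0.716995)

Rounded to 4 decimal places:

(0.6190, 0.7170)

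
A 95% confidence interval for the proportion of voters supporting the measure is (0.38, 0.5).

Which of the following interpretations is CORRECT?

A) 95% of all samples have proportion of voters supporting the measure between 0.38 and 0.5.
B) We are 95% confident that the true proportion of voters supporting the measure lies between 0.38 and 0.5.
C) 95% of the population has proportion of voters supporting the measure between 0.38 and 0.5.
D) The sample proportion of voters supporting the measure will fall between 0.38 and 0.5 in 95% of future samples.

A confidence interval represents our confidence in the procedure, not a probability statement about the parameter.

Key concept: If we repeated this sampling process many times and computed a 95% CI each time, about 95% of those intervals would contain the true population parameter.

For this specific interval (0.38, 0.5):
- Midpoint (point estimate): 0.44
- Margin of error: 0.06

The correct interpretation is the one stating confidence that the true parameter lies in the interval — option B.

B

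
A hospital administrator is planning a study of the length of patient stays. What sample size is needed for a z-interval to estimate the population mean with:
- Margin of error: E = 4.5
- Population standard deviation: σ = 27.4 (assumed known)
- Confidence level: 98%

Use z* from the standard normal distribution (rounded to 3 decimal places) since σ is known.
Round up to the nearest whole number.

Using z* since population σ is known (z-interval formula).

For 98% confidence, z* = 2.326 (from standard normal table)

Sample size formula for z-interval: n = (z*σ/E)²

n = (2.326 × 27.4 / 4.5)²
  = (14.162756)²
  = 200.5836

Round up to the nearest whole number: n = 201

201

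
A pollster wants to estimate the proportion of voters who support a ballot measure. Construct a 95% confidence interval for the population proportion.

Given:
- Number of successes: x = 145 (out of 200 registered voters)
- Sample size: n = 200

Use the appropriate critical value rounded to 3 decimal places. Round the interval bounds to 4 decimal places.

Sample proportion: p̂ = 145/200 = 0.725000

Check conditions for normal approximation:
  np̂ = 145 ≥ 10 ✓
  n(1-p̂) = 55 ≥ 10 ✓

The sample is large enough, so use a z-interval (normal approximation) for the proportion.

For 95% confidence, z* = 1.96 (from standard normal table)

Standard error: SE = √(p̂(1-p̂)/n) = √(0.725000×0.275000/200) = 0.03157333

Margin of error: E = z* × SE = 1.96 × 0.03157333 = 0.061884

Z-interval: p̂ ± E = 0.725000 ± 0.061884 = (0.663116, 0.786884)

Rounded to 4 decimal places:

(0.6631, 0.7869)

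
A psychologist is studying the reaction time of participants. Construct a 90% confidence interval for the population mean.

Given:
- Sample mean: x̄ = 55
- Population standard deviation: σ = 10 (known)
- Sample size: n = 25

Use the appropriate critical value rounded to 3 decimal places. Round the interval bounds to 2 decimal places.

The population standard deviation σ is known, so use a z-interval (standard normal critical value).

For 90% confidence, z* = 1.645 (from standard normal table)

Standard error: SE = σ/√n = 10/√25 = 2.000000

Margin of error: E = z* × SE = 1.645 × 2.000000 = 3.2900

Z-interval: x̄ ± E = 55 ± 3.2900 = (51.7100, 58.2900)

Rounded to 2 decimal places:

(51.71, 58.29)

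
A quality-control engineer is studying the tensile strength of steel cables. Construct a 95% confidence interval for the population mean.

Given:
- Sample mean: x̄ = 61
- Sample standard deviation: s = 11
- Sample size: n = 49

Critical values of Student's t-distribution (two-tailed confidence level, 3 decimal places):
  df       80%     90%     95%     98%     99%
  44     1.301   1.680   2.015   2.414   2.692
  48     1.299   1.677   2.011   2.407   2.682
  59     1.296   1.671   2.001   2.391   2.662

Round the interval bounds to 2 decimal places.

The population standard deviation σ is unknown (only the sample standard deviation s is given), so use a t-interval with df = n - 1 = 49 - 1 = 48.

For 95% confidence with df = 48, t* = 2.011 (from t-table)

Standard error: SE = s/√n = 11/√49 = 1.571429

Margin of error: E = t* × SE = 2.011 × 1.571429 = 3.1601

T-interval: x̄ ± E = 61 ± 3.1601 = (57.8399, 64.1601)

Rounded to 2 decimal places:

(57.84, 64.16)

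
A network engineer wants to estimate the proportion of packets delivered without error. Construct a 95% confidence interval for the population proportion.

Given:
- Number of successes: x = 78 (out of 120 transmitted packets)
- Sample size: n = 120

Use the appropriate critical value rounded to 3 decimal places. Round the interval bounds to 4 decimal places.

Sample proportion: p̂ = 78/120 = 0.650000

Check conditions for normal approximation:
  np̂ = 78 ≥ 10 ✓
  n(1-p̂) = 42 ≥ 10 ✓

The sample is large enough, so use a z-interval (normal approximation) for the proportion.

For 95% confidence, z* = 1.96 (from standard normal table)

Standard error: SE = √(p̂(1-p̂)/n) = √(0.650000×0.350000/120) = 0.04354117

Margin of error: E = z* × SE = 1.96 × 0.04354117 = 0.085341

Z-interval: p̂ ± E = 0.650000 ± 0.085341 = (0.564659, 0.735341)

Rounded to 4 decimal places:

(0.5647, 0.7353)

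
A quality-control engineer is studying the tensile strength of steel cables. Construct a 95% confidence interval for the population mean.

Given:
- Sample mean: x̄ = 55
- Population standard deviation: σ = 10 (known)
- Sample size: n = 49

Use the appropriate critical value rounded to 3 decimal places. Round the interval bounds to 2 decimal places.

The population standard deviation σ is known, so use a z-interval (standard normal critical value).

For 95% confidence, z* = 1.96 (from standard normal table)

Standard error: SE = σ/√n = 10/√49 = 1.428571

Margin of error: E = z* × SE = 1.96 × 1.428571 = 2.8000

Z-interval: x̄ ± E = 55 ± 2.8000 = (52.2000, 57.8000)

Rounded to 2 decimal places:

(52.20, 57.80)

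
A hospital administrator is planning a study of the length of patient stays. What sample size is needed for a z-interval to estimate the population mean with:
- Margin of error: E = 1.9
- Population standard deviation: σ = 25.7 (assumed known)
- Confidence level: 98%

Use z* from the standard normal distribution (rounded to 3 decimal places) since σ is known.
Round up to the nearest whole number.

Using z* since population σ is known (z-interval formula).

For 98% confidence, z* = 2.326 (from standard normal table)

Sample size formula for z-interval: n = (z*σ/E)²

n = (2.326 × 25.7 / 1.9)²
  = (31.462211)²
  = 989.8707

Round up to the nearest whole number: n = 990

990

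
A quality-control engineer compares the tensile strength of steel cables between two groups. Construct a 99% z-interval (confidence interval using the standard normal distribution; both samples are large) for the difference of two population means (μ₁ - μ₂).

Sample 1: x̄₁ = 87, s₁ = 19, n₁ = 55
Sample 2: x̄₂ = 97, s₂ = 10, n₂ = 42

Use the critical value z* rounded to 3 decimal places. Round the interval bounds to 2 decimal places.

Both samples are large (n₁ = 55 ≥ 30, n₂ = 42 ≥ 30), so a z-interval for the difference of means applies.

Point estimate: x̄₁ - x̄₂ = 87 - 97 = -10

Standard error: SE = √(s₁²/n₁ + s₂²/n₂)
= √(19²/55 + 10²/42)
= √(6.563636 + 2.380952)
= 2.990751

For 99% confidence, z* = 2.576 (from standard normal table)
Margin of error: E = z* × SE = 2.576 × 2.990751 = 7.7042

Z-interval: (x̄₁ - x̄₂) ± E = -10 ± 7.7042 = (-17.7042, -2.2958)

Rounded to 2 decimal places:

(-17.70, -2.30)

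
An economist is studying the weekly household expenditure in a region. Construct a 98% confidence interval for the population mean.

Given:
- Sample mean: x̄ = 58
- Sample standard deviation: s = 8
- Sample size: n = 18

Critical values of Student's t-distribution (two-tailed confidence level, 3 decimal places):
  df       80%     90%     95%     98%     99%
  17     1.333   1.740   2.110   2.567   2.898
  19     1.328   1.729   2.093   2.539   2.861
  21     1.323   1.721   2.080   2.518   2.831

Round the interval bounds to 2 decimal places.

The population standard deviation σ is unknown (only the sample standard deviation s is given), so use a t-interval with df = n - 1 = 18 - 1 = 17.

For 98% confidence with df = 17, t* = 2.567 (from t-table)

Standard error: SE = s/√n = 8/√18 = 1.885618

Margin of error: E = t* × SE = 2.567 × 1.885618 = 4.8404

T-interval: x̄ ± E = 58 ± 4.8404 = (53.1596, 62.8404)

Rounded to 2 decimal places:

(53.16, 62.84)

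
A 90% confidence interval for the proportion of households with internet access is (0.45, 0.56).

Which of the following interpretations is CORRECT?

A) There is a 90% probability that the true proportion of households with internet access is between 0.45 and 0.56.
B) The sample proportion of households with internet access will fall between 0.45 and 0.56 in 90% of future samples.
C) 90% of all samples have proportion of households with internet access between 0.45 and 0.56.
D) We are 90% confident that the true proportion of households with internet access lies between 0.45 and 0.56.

A confidence interval represents our confidence in the procedure, not a probability statement about the parameter.

Key concept: If we repeated this sampling process many times and computed a 90% CI each time, about 90% of those intervals would contain the true population parameter.

For this specific interval (0.45, 0.56):
- Midpoint (point estimate): 0.505
- Margin of error: 0.055

The correct interpretation is the one stating confidence that the true parameter lies in the interval — option D.

D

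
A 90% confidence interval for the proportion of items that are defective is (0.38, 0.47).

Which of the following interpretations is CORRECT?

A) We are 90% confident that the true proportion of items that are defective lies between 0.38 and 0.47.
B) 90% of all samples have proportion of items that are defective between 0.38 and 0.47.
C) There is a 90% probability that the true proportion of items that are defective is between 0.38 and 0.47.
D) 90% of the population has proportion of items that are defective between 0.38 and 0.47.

A confidence interval represents our confidence in the procedure, not a probability statement about the parameter.

Key concept: If we repeated this sampling process many times and computed a 90% CI each time, about 90% of those intervals would contain the true population parameter.

For this specific interval (0.38, 0.47):
- Midpoint (point estimate): 0.425
- Margin of error: 0.045

The correct interpretation is the one stating confidence that the true parameter lies in the interval — option A.

A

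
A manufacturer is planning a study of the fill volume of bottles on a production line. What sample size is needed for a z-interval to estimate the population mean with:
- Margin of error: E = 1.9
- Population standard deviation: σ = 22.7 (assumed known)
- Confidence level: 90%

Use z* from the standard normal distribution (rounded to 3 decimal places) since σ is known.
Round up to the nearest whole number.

Using z* since population σ is known (z-interval formula).

For 90% confidence, z* = 1.645 (from standard normal table)

Sample size formula for z-interval: n = (z*σ/E)²

n = (1.645 × 22.7 / 1.9)²
  = (19.653421)²
  = 386.2570

Round up to the nearest whole number: n = 387

387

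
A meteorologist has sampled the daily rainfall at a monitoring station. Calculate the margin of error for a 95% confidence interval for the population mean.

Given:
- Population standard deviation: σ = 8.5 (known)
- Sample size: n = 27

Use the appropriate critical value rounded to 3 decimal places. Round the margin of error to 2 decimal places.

The population standard deviation σ is known, so use the z-interval margin of error formula.

For 95% confidence, z* = 1.96 (from standard normal table)

Margin of error formula for z-interval: E = z* × σ/√n

E = 1.96 × 8.5/√27
  = 1.96 × 1.635826
  = 3.2062

Rounded to 2 decimal places:

3.21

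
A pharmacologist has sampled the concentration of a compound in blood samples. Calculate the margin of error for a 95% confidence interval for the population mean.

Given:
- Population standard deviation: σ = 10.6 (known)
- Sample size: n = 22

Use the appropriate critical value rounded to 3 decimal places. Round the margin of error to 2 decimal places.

The population standard deviation σ is known, so use the z-interval margin of error formula.

For 95% confidence, z* = 1.96 (from standard normal table)

Margin of error formula for z-interval: E = z* × σ/√n

E = 1.96 × 10.6/√22
  = 1.96 × 2.259928
  = 4.4295

Rounded to 2 decimal places:

4.43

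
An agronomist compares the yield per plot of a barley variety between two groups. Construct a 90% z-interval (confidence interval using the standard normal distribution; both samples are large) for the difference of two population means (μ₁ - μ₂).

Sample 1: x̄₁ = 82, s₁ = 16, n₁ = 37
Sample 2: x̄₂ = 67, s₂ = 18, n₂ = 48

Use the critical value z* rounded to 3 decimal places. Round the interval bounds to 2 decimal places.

Both samples are large (n₁ = 37 ≥ 30, n₂ = 48 ≥ 30), so a z-interval for the difference of means applies.

Point estimate: x̄₁ - x̄₂ = 82 - 67 = 15

Standard error: SE = √(s₁²/n₁ + s₂²/n₂)
= √(16²/37 + 18²/48)
= √(6.918919 + 6.750000)
= 3.697150

For 90% confidence, z* = 1.645 (from standard normal table)
Margin of error: E = z* × SE = 1.645 × 3.697150 = 6.0818

Z-interval: (x̄₁ - x̄₂) ± E = 15 ± 6.0818 = (8.9182, 21.0818)

Rounded to 2 decimal places:

(8.92, 21.08)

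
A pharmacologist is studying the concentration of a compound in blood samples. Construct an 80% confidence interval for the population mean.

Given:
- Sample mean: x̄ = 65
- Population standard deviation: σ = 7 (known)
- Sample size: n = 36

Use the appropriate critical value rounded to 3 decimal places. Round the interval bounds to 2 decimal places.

The population standard deviation σ is known, so use a z-interval (standard normal critical value).

For 80% confidence, z* = 1.282 (from standard normal table)

Standard error: SE = σ/√n = 7/√36 = 1.166667

Margin of error: E = z* × SE = 1.282 × 1.166667 = 1.4957

Z-interval: x̄ ± E = 65 ± 1.4957 = (63.5043, 66.4957)

Rounded to 2 decimal places:

(63.50, 66.50)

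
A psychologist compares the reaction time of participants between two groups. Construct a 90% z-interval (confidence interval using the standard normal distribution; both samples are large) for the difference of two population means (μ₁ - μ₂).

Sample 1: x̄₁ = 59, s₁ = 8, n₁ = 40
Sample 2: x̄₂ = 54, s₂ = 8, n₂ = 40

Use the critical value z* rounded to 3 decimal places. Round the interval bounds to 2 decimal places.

Both samples are large (n₁ = 40 ≥ 30, n₂ = 40 ≥ 30), so a z-interval for the difference of means applies.

Point estimate: x̄₁ - x̄₂ = 59 - 54 = 5

Standard error: SE = √(s₁²/n₁ + s₂²/n₂)
= √(8²/40 + 8²/40)
= √(1.600000 + 1.600000)
= 1.788854

For 90% confidence, z* = 1.645 (from standard normal table)
Margin of error: E = z* × SE = 1.645 × 1.788854 = 2.9427

Z-interval: (x̄₁ - x̄₂) ± E = 5 ± 2.9427 = (2.0573, 7.9427)

Rounded to 2 decimal places:

(2.06, 7.94)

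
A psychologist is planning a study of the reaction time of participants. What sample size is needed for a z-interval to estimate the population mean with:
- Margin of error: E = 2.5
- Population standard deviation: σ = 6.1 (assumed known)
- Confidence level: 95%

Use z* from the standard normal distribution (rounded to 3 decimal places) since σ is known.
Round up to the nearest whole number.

Using z* since population σ is known (z-interval formula).

For 95% confidence, z* = 1.96 (from standard normal table)

Sample size formula for z-interval: n = (z*σ/E)²

n = (1.96 × 6.1 / 2.5)²
  = (4.782400)²
  = 22.8713

Round up to the nearest whole number: n = 23

23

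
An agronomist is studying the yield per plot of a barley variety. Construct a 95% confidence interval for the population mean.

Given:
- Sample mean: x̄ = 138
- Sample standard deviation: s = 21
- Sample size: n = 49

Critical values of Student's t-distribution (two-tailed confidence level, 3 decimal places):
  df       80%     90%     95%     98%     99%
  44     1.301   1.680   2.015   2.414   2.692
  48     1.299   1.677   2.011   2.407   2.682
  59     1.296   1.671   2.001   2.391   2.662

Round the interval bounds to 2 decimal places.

The population standard deviation σ is unknown (only the sample standard deviation s is given), so use a t-interval with df = n - 1 = 49 - 1 = 48.

For 95% confidence with df = 48, t* = 2.011 (from t-table)

Standard error: SE = s/√n = 21/√49 = 3.000000

Margin of error: E = t* × SE = 2.011 × 3.000000 = 6.0330

T-interval: x̄ ± E = 138 ± 6.0330 = (131.9670, 144.0330)

Rounded to 2 decimal places:

(131.97, 144.03)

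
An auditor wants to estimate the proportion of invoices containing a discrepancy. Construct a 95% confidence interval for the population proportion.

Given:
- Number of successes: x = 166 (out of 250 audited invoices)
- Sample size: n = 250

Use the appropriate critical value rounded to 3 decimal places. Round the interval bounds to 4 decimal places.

Sample proportion: p̂ = 166/250 = 0.664000

Check conditions for normal approximation:
  np̂ = 166 ≥ 10 ✓
  n(1-p̂) = 84 ≥ 10 ✓

The sample is large enough, so use a z-interval (normal approximation) for the proportion.

For 95% confidence, z* = 1.96 (from standard normal table)

Standard error: SE = √(p̂(1-p̂)/n) = √(0.664000×0.336000/250) = 0.02987333

Margin of error: E = z* × SE = 1.96 × 0.02987333 = 0.058552

Z-interval: p̂ ± E = 0.664000 ± 0.058552 = (0.605448, 0.722552)

Rounded to 4 decimal places:

(0.6054, 0.7226)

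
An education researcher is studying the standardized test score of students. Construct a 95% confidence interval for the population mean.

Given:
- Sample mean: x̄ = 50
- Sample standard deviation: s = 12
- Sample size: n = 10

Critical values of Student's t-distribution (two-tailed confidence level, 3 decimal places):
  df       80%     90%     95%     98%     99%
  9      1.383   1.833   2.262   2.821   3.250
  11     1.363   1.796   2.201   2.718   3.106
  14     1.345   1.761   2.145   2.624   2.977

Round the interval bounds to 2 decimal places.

The population standard deviation σ is unknown (only the sample standard deviation s is given), so use a t-interval with df = n - 1 = 10 - 1 = 9.

For 95% confidence with df = 9, t* = 2.262 (from t-table)

Standard error: SE = s/√n = 12/√10 = 3.794733

Margin of error: E = t* × SE = 2.262 × 3.794733 = 8.5837

T-interval: x̄ ± E = 50 ± 8.5837 = (41.4163, 58.5837)

Rounded to 2 decimal places:

(41.42, 58.58)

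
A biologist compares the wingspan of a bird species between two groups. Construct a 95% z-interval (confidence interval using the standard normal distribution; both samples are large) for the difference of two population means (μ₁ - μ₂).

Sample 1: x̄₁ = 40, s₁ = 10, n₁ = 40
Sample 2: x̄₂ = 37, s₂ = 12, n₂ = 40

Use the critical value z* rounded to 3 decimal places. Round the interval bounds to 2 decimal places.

Both samples are large (n₁ = 40 ≥ 30, n₂ = 40 ≥ 30), so a z-interval for the difference of means applies.

Point estimate: x̄₁ - x̄₂ = 40 - 37 = 3

Standard error: SE = √(s₁²/n₁ + s₂²/n₂)
= √(10²/40 + 12²/40)
= √(2.500000 + 3.600000)
= 2.469818

For 95% confidence, z* = 1.96 (from standard normal table)
Margin of error: E = z* × SE = 1.96 × 2.469818 = 4.8408

Z-interval: (x̄₁ - x̄₂) ± E = 3 ± 4.8408 = (-1.8408, 7.8408)

Rounded to 2 decimal places:

(-1.84, 7.84)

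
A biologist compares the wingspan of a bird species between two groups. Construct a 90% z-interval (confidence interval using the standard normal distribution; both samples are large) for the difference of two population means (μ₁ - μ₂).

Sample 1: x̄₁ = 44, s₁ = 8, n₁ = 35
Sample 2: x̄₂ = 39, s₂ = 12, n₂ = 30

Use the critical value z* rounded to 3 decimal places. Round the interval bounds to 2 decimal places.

Both samples are large (n₁ = 35 ≥ 30, n₂ = 30 ≥ 30), so a z-interval for the difference of means applies.

Point estimate: x̄₁ - x̄₂ = 44 - 39 = 5

Standard error: SE = √(s₁²/n₁ + s₂²/n₂)
= √(8²/35 + 12²/30)
= √(1.828571 + 4.800000)
= 2.574601

For 90% confidence, z* = 1.645 (from standard normal table)
Margin of error: E = z* × SE = 1.645 × 2.574601 = 4.2352

Z-interval: (x̄₁ - x̄₂) ± E = 5 ± 4.2352 = (0.7648, 9.2352)

Rounded to 2 decimal places:

(0.76, 9.24)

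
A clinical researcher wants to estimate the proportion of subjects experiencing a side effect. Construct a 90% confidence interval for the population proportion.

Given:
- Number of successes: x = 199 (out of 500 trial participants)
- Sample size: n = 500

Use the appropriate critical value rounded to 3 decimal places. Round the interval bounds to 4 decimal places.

Sample proportion: p̂ = 199/500 = 0.398000

Check conditions for normal approximation:
  np̂ = 199 ≥ 10 ✓
  n(1-p̂) = 301 ≥ 10 ✓

The sample is large enough, so use a z-interval (normal approximation) for the proportion.

For 90% confidence, z* = 1.645 (from standard normal table)

Standard error: SE = √(p̂(1-p̂)/n) = √(0.398000×0.602000/500) = 0.02189045

Margin of error: E = z* × SE = 1.645 × 0.02189045 = 0.036010

Z-interval: p̂ ± E = 0.398000 ± 0.036010 = (0.361990, 0.434010)

Rounded to 4 decimal places:

(0.3620, 0.4340)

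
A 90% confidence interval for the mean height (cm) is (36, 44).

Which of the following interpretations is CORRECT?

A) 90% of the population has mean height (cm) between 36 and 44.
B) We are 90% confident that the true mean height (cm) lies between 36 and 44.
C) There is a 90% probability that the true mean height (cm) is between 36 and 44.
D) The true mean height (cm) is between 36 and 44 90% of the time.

A confidence interval represents our confidence in the procedure, not a probability statement about the parameter.

Key concept: If we repeated this sampling process many times and computed a 90% CI each time, about 90% of those intervals would contain the true population parameter.

For this specific interval (36, 44):
- Midpoint (point estimate): 40
- Margin of error: 4

The correct interpretation is the one stating confidence that the true parameter lies in the interval — option B.

B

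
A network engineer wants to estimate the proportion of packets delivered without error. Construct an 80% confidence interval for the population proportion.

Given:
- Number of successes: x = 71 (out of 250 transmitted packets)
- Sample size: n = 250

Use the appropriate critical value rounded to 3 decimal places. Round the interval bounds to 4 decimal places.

Sample proportion: p̂ = 71/250 = 0.284000

Check conditions for normal approximation:
  np̂ = 71 ≥ 10 ✓
  n(1-p̂) = 179 ≥ 10 ✓

The sample is large enough, so use a z-interval (normal approximation) for the proportion.

For 80% confidence, z* = 1.282 (from standard normal table)

Standard error: SE = √(p̂(1-p̂)/n) = √(0.284000×0.716000/250) = 0.02851975

Margin of error: E = z* × SE = 1.282 × 0.02851975 = 0.036562

Z-interval: p̂ ± E = 0.284000 ± 0.036562 = (0.247438, 0.320562)

Rounded to 4 decimal places:

(0.2474, 0.3206)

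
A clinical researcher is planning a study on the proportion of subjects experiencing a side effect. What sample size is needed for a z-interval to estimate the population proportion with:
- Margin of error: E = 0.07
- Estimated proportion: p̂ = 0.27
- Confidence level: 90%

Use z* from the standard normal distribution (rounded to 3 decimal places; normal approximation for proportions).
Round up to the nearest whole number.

Using z* for proportion z-interval (normal approximation).

For 90% confidence, z* = 1.645 (from standard normal table)

Sample size formula for proportion z-interval: n = z*²p̂(1-p̂)/E²

n = 1.645² × 0.27 × 0.73 / 0.07²
  = 2.706025 × 0.1971 / 0.0049
  = 108.8485

Round up to the nearest whole number: n = 109

109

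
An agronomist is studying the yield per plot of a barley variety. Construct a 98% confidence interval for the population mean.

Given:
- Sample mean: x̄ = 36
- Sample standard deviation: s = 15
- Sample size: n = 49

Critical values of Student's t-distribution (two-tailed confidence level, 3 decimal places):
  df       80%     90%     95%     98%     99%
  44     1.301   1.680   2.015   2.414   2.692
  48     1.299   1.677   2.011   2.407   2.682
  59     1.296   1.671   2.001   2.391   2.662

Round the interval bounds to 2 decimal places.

The population standard deviation σ is unknown (only the sample standard deviation s is given), so use a t-interval with df = n - 1 = 49 - 1 = 48.

For 98% confidence with df = 48, t* = 2.407 (from t-table)

Standard error: SE = s/√n = 15/√49 = 2.142857

Margin of error: E = t* × SE = 2.407 × 2.142857 = 5.1579

T-interval: x̄ ± E = 36 ± 5.1579 = (30.8421, 41.1579)

Rounded to 2 decimal places:

(30.84, 41.16)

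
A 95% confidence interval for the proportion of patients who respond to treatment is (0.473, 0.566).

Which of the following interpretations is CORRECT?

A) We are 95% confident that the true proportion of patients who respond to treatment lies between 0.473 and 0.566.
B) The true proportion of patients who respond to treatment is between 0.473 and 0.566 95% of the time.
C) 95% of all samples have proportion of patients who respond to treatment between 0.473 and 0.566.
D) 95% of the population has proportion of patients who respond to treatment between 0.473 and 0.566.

A confidence interval represents our confidence in the procedure, not a probability statement about the parameter.

Key concept: If we repeated this sampling process many times and computed a 95% CI each time, about 95% of those intervals would contain the true population parameter.

For this specific interval (0.473, 0.566):
- Midpoint (point estimate): 0.5195
- Margin of error: 0.0465

The correct interpretation is the one stating confidence that the true parameter lies in the interval — option A.

A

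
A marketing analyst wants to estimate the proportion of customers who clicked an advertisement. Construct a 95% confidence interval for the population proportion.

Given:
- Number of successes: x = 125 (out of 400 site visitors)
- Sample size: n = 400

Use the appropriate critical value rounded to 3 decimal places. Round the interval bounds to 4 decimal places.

Sample proportion: p̂ = 125/400 = 0.312500

Check conditions for normal approximation:
  np̂ = 125 ≥ 10 ✓
  n(1-p̂) = 275 ≥ 10 ✓

The sample is large enough, so use a z-interval (normal approximation) for the proportion.

For 95% confidence, z* = 1.96 (from standard normal table)

Standard error: SE = √(p̂(1-p̂)/n) = √(0.312500×0.687500/400) = 0.02317562

Margin of error: E = z* × SE = 1.96 × 0.02317562 = 0.045424

Z-interval: p̂ ± E = 0.312500 ± 0.045424 = (0.267076, 0.357924)

Rounded to 4 decimal places:

(0.2671, 0.3579)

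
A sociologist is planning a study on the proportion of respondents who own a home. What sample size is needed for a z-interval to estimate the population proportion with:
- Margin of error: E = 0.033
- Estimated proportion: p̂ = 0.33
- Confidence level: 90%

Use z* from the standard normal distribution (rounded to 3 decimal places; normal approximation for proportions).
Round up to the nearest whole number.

Using z* for proportion z-interval (normal approximation).

For 90% confidence, z* = 1.645 (from standard normal table)

Sample size formula for proportion z-interval: n = z*²p̂(1-p̂)/E²

n = 1.645² × 0.33 × 0.67 / 0.033²
  = 2.706025 × 0.2211 / 0.001089
  = 549.4051

Round up to the nearest whole number: n = 550

550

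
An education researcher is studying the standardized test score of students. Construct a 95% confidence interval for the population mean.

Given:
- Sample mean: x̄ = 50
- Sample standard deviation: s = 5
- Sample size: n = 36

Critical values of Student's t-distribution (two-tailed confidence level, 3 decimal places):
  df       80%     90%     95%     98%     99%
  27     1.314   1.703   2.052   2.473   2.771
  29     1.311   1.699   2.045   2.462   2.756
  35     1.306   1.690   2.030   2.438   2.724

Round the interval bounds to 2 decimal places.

The population standard deviation σ is unknown (only the sample standard deviation s is given), so use a t-interval with df = n - 1 = 36 - 1 = 35.

For 95% confidence with df = 35, t* = 2.030 (from t-table)

Standard error: SE = s/√n = 5/√36 = 0.833333

Margin of error: E = t* × SE = 2.030 × 0.833333 = 1.6917

T-interval: x̄ ± E = 50 ± 1.6917 = (48.3083, 51.6917)

Rounded to 2 decimal places:

(48.31, 51.69)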